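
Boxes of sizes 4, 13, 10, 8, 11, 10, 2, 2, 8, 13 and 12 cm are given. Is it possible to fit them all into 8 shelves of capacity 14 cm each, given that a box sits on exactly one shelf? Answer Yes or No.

A valid assignment using 8 shelves:
  shelf 1: 13 = 13
  shelf 2: 13 = 13
  shelf 3: 12 + 2 = 14
  shelf 4: 11 + 2 = 13
  shelf 5: 10 + 4 = 14
  shelf 6: 10 = 10
  shelf 7: 8 = 8
  shelf 8: 8 = 8
Every load is within 14 cm, so 8 shelves suffice.

Yes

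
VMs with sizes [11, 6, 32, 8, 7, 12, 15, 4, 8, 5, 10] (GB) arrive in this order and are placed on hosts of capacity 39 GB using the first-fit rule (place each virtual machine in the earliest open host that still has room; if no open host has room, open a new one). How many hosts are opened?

4

  11 → host 1 (new)  [load 11/39]
  6 → host 1  [load 17/39]
  32 → host 2 (new)  [load 32/39]
  8 → host 1  [load 25/39]
  7 → host 1  [load 32/39]
  12 → host 3 (new)  [load 12/39]
  15 → host 3  [load 27/39]
  4 → host 1  [load 36/39]
  8 → host 3  [load 35/39]
  5 → host 2  [load 37/39]
  10 → host 4 (new)  [load 10/39]
4 hosts opened.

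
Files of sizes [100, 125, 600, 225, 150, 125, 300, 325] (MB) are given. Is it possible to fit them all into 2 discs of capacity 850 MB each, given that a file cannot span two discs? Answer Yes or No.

No

Total = 1950 MB; ⌈1950/850⌉ = 3.
At least 3 discs are required, but only 2 are allowed.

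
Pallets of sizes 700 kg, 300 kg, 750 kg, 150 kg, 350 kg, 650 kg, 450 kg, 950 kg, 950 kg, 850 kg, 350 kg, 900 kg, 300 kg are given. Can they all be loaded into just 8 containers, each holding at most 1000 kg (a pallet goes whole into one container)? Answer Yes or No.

Total = 7650 kg; ⌈7650/1000⌉ = 8.
The bound of 8 does not rule out 8, but exhaustive search shows no assignment into 8 containers of capacity 1000 kg exists — the minimum is 9.

No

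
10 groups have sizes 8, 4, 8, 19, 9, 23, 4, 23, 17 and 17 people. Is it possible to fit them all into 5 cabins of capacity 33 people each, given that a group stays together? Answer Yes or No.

A valid assignment using 5 cabins:
  cabin 1: 23 + 9 = 32
  cabin 2: 23 + 8 = 31
  cabin 3: 19 + 8 + 4 = 31
  cabin 4: 17 + 4 = 21
  cabin 5: 17 = 17
Every load is within 33 people, so 5 cabins suffice.

Yes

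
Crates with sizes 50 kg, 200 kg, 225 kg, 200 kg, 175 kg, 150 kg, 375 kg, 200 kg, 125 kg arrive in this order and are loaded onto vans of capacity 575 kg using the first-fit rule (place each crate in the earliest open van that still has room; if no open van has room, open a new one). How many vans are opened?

  50 → van 1 (new)  [load 50/575]
  200 → van 1  [load 250/575]
  225 → van 1  [load 475/575]
  200 → van 2 (new)  [load 200/575]
  175 → van 2  [load 375/575]
  150 → van 2  [load 525/575]
  375 → van 3 (new)  [load 375/575]
  200 → van 3  [load 575/575]
  125 → van 4 (new)  [load 125/575]
4 vans opened.

4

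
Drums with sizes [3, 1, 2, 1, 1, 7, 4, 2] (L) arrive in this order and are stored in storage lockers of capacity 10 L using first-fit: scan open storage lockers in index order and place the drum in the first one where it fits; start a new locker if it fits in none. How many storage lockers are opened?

  3 → locker 1 (new)  [load 3/10]
  1 → locker 1  [load 4/10]
  2 → locker 1  [load 6/10]
  1 → locker 1  [load 7/10]
  1 → locker 1  [load 8/10]
  7 → locker 2 (new)  [load 7/10]
  4 → locker 3 (new)  [load 4/10]
  2 → locker 1  [load 10/10]
3 storage lockers opened.

3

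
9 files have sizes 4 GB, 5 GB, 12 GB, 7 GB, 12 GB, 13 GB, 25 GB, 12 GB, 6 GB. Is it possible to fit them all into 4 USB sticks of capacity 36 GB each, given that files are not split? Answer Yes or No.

A valid assignment using 3 USB sticks:
  USB stick 1: 25 + 7 + 4 = 36
  USB stick 2: 13 + 12 + 6 + 5 = 36
  USB stick 3: 12 + 12 = 24
That uses only 3 ≤ 4, so 4 USB sticks are enough.

Yes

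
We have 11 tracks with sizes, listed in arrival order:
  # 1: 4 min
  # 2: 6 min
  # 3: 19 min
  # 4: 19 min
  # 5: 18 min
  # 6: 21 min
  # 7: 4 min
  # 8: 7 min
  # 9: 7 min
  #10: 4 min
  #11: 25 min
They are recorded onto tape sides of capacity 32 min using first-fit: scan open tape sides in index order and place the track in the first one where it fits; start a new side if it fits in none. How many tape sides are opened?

  4 → side 1 (new)  [load 4/32]
  6 → side 1  [load 10/32]
  19 → side 1  [load 29/32]
  19 → side 2 (new)  [load 19/32]
  18 → side 3 (new)  [load 18/32]
  21 → side 4 (new)  [load 21/32]
  4 → side 2  [load 23/32]
  7 → side 2  [load 30/32]
  7 → side 3  [load 25/32]
  4 → side 3  [load 29/32]
  25 → side 5 (new)  [load 25/32]
5 tape sides opened.

5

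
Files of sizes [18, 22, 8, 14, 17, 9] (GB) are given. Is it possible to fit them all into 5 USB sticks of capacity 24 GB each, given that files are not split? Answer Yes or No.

Yes

A valid assignment using 5 USB sticks:
  USB stick 1: 22 = 22
  USB stick 2: 18 = 18
  USB stick 3: 17 = 17
  USB stick 4: 14 + 9 = 23
  USB stick 5: 8 = 8
Every load is within 24 GB, so 5 USB sticks suffice.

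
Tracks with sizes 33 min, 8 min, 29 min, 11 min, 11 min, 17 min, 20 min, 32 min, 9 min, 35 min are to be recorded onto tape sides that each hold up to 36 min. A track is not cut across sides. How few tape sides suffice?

Total = 35 + 33 + 32 + 29 + 20 + 17 + 11 + 11 + 9 + 8 = 205 min.
Lower bound: ⌈205/36⌉ = 6 tape sides.
A packing using 7 tape sides:
  side 1: 35 = 35
  side 2: 33 = 33
  side 3: 32 = 32
  side 4: 29 = 29
  side 5: 20 + 11 = 31
  side 6: 17 + 11 + 8 = 36
  side 7: 9 = 9
No arrangement into 6 tape sides stays within capacity, so 7 is optimal.

7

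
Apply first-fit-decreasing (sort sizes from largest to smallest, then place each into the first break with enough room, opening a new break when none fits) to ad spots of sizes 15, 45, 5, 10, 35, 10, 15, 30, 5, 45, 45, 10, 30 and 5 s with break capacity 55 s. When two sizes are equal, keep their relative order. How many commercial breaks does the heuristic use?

Sorted descending: 45, 45, 45, 35, 30, 30, 15, 15, 10, 10, 10, 5, 5, 5.
  45 → break 1 (new)  [load 45/55]
  45 → break 2 (new)  [load 45/55]
  45 → break 3 (new)  [load 45/55]
  35 → break 4 (new)  [load 35/55]
  30 → break 5 (new)  [load 30/55]
  30 → break 6 (new)  [load 30/55]
  15 → break 4  [load 50/55]
  15 → break 5  [load 45/55]
  10 → break 1  [load 55/55]
  10 → break 2  [load 55/55]
  10 → break 3  [load 55/55]
  5 → break 4  [load 55/55]
  5 → break 5  [load 50/55]
  5 → break 5  [load 55/55]
6 commercial breaks opened.

6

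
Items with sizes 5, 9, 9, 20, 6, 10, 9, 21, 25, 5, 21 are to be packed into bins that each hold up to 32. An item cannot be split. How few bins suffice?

Total = 25 + 21 + 21 + 20 + 10 + 9 + 9 + 9 + 6 + 5 + 5 = 140.
Lower bound: ⌈140/32⌉ = 5 bins.
A packing using 5 bins:
  bin 1: 25 + 6 = 31
  bin 2: 21 + 10 = 31
  bin 3: 21 + 9 = 30
  bin 4: 20 + 9 = 29
  bin 5: 9 + 5 + 5 = 19
This matches the lower bound, so 5 is optimal.

5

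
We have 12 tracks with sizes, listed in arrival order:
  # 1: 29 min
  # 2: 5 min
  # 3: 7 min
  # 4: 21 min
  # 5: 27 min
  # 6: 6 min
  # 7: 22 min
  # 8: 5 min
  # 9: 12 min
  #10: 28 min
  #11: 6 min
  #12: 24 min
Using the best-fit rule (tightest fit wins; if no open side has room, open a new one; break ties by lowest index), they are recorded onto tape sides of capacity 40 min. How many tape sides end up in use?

  29 → side 1 (new)  [load 29/40]
  5 → side 1  [load 34/40]
  7 → side 2 (new)  [load 7/40]
  21 → side 2  [load 28/40]
  27 → side 3 (new)  [load 27/40]
  6 → side 1  [load 40/40]
  22 → side 4 (new)  [load 22/40]
  5 → side 2  [load 33/40]
  12 → side 3  [load 39/40]
  28 → side 5 (new)  [load 28/40]
  6 → side 2  [load 39/40]
  24 → side 6 (new)  [load 24/40]
6 tape sides opened.

6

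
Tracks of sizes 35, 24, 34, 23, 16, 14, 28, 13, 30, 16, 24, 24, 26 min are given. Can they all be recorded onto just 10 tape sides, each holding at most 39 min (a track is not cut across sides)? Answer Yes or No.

A valid assignment using 10 tape sides:
  side 1: 35 = 35
  side 2: 34 = 34
  side 3: 30 = 30
  side 4: 28 = 28
  side 5: 26 + 13 = 39
  side 6: 24 + 14 = 38
  side 7: 24 = 24
  side 8: 24 = 24
  side 9: 23 + 16 = 39
  side 10: 16 = 16
Every load is within 39 min, so 10 tape sides suffice.

Yes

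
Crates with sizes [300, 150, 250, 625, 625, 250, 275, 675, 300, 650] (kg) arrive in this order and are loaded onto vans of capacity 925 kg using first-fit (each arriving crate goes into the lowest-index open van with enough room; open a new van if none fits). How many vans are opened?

  300 → van 1 (new)  [load 300/925]
  150 → van 1  [load 450/925]
  250 → van 1  [load 700/925]
  625 → van 2 (new)  [load 625/925]
  625 → van 3 (new)  [load 625/925]
  250 → van 2  [load 875/925]
  275 → van 3  [load 900/925]
  675 → van 4 (new)  [load 675/925]
  300 → van 5 (new)  [load 300/925]
  650 → van 6 (new)  [load 650/925]
6 vans opened.

6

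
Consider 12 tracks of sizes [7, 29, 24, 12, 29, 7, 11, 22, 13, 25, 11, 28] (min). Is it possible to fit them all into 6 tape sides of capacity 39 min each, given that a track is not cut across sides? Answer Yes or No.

A valid assignment using 6 tape sides:
  side 1: 29 + 7 = 36
  side 2: 29 + 7 = 36
  side 3: 28 + 11 = 39
  side 4: 25 + 13 = 38
  side 5: 24 + 12 = 36
  side 6: 22 + 11 = 33
Every load is within 39 min, so 6 tape sides suffice.

Yes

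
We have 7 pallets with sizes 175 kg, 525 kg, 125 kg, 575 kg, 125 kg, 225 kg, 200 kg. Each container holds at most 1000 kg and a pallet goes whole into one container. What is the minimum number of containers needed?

Total = 575 + 525 + 225 + 200 + 175 + 125 + 125 = 1950 kg.
Lower bound: ⌈1950/1000⌉ = 2 containers.
A packing using 2 containers:
  container 1: 575 + 225 + 200 = 1000
  container 2: 525 + 175 + 125 + 125 = 950
This matches the lower bound, so 2 is optimal.

2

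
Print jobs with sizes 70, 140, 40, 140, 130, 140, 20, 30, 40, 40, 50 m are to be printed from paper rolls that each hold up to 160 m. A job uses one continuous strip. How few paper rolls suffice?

6

Total = 140 + 140 + 140 + 130 + 70 + 50 + 40 + 40 + 40 + 30 + 20 = 840 m.
Lower bound: ⌈840/160⌉ = 6 paper rolls.
A packing using 6 paper rolls:
  roll 1: 140 + 20 = 160
  roll 2: 140 = 140
  roll 3: 140 = 140
  roll 4: 130 + 30 = 160
  roll 5: 70 + 50 + 40 = 160
  roll 6: 40 + 40 = 80
This matches the lower bound, so 6 is optimal.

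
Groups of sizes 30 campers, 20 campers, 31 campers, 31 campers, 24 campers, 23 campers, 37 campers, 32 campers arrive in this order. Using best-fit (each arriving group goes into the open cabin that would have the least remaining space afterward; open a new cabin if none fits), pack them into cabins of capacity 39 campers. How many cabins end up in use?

  30 → cabin 1 (new)  [load 30/39]
  20 → cabin 2 (new)  [load 20/39]
  31 → cabin 3 (new)  [load 31/39]
  31 → cabin 4 (new)  [load 31/39]
  24 → cabin 5 (new)  [load 24/39]
  23 → cabin 6 (new)  [load 23/39]
  37 → cabin 7 (new)  [load 37/39]
  32 → cabin 8 (new)  [load 32/39]
8 cabins opened.

8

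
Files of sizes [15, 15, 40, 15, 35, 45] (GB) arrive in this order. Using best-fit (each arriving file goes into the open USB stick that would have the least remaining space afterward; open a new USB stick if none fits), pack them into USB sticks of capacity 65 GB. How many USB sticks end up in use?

  15 → USB stick 1 (new)  [load 15/65]
  15 → USB stick 1  [load 30/65]
  40 → USB stick 2 (new)  [load 40/65]
  15 → USB stick 2  [load 55/65]
  35 → USB stick 1  [load 65/65]
  45 → USB stick 3 (new)  [load 45/65]
3 USB sticks opened.

3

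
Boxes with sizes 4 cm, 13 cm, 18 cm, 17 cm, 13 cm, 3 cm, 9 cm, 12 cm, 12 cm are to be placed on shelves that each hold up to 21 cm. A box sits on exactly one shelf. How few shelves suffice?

6

Total = 18 + 17 + 13 + 13 + 12 + 12 + 9 + 4 + 3 = 101 cm.
Lower bound: ⌈101/21⌉ = 5 shelves.
Also, 6 boxes each exceed 21/2 cm, and no two of those can share a shelf, so at least 6 shelves are needed.
A packing using 6 shelves:
  shelf 1: 18 + 3 = 21
  shelf 2: 17 + 4 = 21
  shelf 3: 13 = 13
  shelf 4: 13 = 13
  shelf 5: 12 + 9 = 21
  shelf 6: 12 = 12
This matches the lower bound, so 6 is optimal.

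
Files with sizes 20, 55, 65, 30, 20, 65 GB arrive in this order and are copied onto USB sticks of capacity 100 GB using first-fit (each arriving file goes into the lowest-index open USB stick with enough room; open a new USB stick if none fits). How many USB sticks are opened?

3

  20 → USB stick 1 (new)  [load 20/100]
  55 → USB stick 1  [load 75/100]
  65 → USB stick 2 (new)  [load 65/100]
  30 → USB stick 2  [load 95/100]
  20 → USB stick 1  [load 95/100]
  65 → USB stick 3 (new)  [load 65/100]
3 USB sticks opened.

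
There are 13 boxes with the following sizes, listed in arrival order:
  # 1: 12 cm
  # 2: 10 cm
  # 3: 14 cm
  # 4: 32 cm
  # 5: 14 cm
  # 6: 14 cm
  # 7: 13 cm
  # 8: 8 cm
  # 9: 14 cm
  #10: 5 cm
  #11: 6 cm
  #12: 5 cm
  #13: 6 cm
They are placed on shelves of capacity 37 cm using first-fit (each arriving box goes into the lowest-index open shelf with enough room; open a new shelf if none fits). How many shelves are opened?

5

  12 → shelf 1 (new)  [load 12/37]
  10 → shelf 1  [load 22/37]
  14 → shelf 1  [load 36/37]
  32 → shelf 2 (new)  [load 32/37]
  14 → shelf 3 (new)  [load 14/37]
  14 → shelf 3  [load 28/37]
  13 → shelf 4 (new)  [load 13/37]
  8 → shelf 3  [load 36/37]
  14 → shelf 4  [load 27/37]
  5 → shelf 2  [load 37/37]
  6 → shelf 4  [load 33/37]
  5 → shelf 5 (new)  [load 5/37]
  6 → shelf 5  [load 11/37]
5 shelves opened.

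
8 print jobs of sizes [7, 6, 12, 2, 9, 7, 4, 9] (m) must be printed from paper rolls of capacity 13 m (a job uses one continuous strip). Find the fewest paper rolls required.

5

Total = 12 + 9 + 9 + 7 + 7 + 6 + 4 + 2 = 56 m.
Lower bound: ⌈56/13⌉ = 5 paper rolls.
A packing using 5 paper rolls:
  roll 1: 12 = 12
  roll 2: 9 + 4 = 13
  roll 3: 9 + 2 = 11
  roll 4: 7 + 6 = 13
  roll 5: 7 = 7
This matches the lower bound, so 5 is optimal.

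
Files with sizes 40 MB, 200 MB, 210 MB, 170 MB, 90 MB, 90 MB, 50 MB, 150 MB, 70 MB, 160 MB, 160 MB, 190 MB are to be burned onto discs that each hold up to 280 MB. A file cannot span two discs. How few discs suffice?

7

Total = 210 + 200 + 190 + 170 + 160 + 160 + 150 + 90 + 90 + 70 + 50 + 40 = 1580 MB.
Lower bound: ⌈1580/280⌉ = 6 discs.
Also, 7 files each exceed 140 MB, and no two of those can share a disc, so at least 7 discs are needed.
A packing using 7 discs:
  disc 1: 210 + 70 = 280
  disc 2: 200 + 50 = 250
  disc 3: 190 + 90 = 280
  disc 4: 170 + 90 = 260
  disc 5: 160 + 40 = 200
  disc 6: 160 = 160
  disc 7: 150 = 150
This matches the lower bound, so 7 is optimal.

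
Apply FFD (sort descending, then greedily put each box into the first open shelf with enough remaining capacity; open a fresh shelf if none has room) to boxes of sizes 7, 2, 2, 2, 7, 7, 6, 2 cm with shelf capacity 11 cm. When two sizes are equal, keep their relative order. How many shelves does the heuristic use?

4

Sorted descending: 7, 7, 7, 6, 2, 2, 2, 2.
  7 → shelf 1 (new)  [load 7/11]
  7 → shelf 2 (new)  [load 7/11]
  7 → shelf 3 (new)  [load 7/11]
  6 → shelf 4 (new)  [load 6/11]
  2 → shelf 1  [load 9/11]
  2 → shelf 1  [load 11/11]
  2 → shelf 2  [load 9/11]
  2 → shelf 2  [load 11/11]
4 shelves opened.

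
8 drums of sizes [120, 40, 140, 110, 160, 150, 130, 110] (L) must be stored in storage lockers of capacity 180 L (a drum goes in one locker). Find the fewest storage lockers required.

Total = 160 + 150 + 140 + 130 + 120 + 110 + 110 + 40 = 960 L.
Lower bound: ⌈960/180⌉ = 6 storage lockers.
Also, 7 drums each exceed 90 L, and no two of those can share a locker, so at least 7 storage lockers are needed.
A packing using 7 storage lockers:
  locker 1: 160 = 160
  locker 2: 150 = 150
  locker 3: 140 + 40 = 180
  locker 4: 130 = 130
  locker 5: 120 = 120
  locker 6: 110 = 110
  locker 7: 110 = 110
This matches the lower bound, so 7 is optimal.

7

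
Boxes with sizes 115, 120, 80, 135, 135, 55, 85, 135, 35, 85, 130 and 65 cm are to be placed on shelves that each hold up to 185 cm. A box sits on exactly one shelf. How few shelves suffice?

8

Total = 135 + 135 + 135 + 130 + 120 + 115 + 85 + 85 + 80 + 65 + 55 + 35 = 1175 cm.
Lower bound: ⌈1175/185⌉ = 7 shelves.
A packing using 8 shelves:
  shelf 1: 135 + 35 = 170
  shelf 2: 135 = 135
  shelf 3: 135 = 135
  shelf 4: 130 + 55 = 185
  shelf 5: 120 + 65 = 185
  shelf 6: 115 = 115
  shelf 7: 85 + 85 = 170
  shelf 8: 80 = 80
No arrangement into 7 shelves stays within capacity, so 8 is optimal.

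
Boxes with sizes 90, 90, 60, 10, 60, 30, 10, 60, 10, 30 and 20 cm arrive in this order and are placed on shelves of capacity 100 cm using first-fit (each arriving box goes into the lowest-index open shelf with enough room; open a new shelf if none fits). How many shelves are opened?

  90 → shelf 1 (new)  [load 90/100]
  90 → shelf 2 (new)  [load 90/100]
  60 → shelf 3 (new)  [load 60/100]
  10 → shelf 1  [load 100/100]
  60 → shelf 4 (new)  [load 60/100]
  30 → shelf 3  [load 90/100]
  10 → shelf 2  [load 100/100]
  60 → shelf 5 (new)  [load 60/100]
  10 → shelf 3  [load 100/100]
  30 → shelf 4  [load 90/100]
  20 → shelf 5  [load 80/100]
5 shelves opened.

5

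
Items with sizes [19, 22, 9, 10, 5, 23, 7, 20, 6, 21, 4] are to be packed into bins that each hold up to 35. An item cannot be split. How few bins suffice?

5

Total = 23 + 22 + 21 + 20 + 19 + 10 + 9 + 7 + 6 + 5 + 4 = 146.
Lower bound: ⌈146/35⌉ = 5 bins.
A packing using 5 bins:
  bin 1: 23 + 10 = 33
  bin 2: 22 + 9 + 4 = 35
  bin 3: 21 + 7 + 6 = 34
  bin 4: 20 + 5 = 25
  bin 5: 19 = 19
This matches the lower bound, so 5 is optimal.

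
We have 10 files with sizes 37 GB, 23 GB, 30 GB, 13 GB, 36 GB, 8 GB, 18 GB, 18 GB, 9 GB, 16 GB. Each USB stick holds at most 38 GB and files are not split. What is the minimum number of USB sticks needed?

Total = 37 + 36 + 30 + 23 + 18 + 18 + 16 + 13 + 9 + 8 = 208 GB.
Lower bound: ⌈208/38⌉ = 6 USB sticks.
A packing using 6 USB sticks:
  USB stick 1: 37 = 37
  USB stick 2: 36 = 36
  USB stick 3: 30 + 8 = 38
  USB stick 4: 23 + 13 = 36
  USB stick 5: 18 + 18 = 36
  USB stick 6: 16 + 9 = 25
This matches the lower bound, so 6 is optimal.

6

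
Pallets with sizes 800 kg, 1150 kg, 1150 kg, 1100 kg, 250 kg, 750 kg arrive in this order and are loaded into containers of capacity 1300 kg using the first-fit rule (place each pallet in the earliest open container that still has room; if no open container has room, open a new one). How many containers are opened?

5

  800 → container 1 (new)  [load 800/1300]
  1150 → container 2 (new)  [load 1150/1300]
  1150 → container 3 (new)  [load 1150/1300]
  1100 → container 4 (new)  [load 1100/1300]
  250 → container 1  [load 1050/1300]
  750 → container 5 (new)  [load 750/1300]
5 containers opened.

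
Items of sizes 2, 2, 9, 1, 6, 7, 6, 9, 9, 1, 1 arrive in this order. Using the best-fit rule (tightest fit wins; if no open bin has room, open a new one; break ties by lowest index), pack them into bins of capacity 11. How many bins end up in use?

6

  2 → bin 1 (new)  [load 2/11]
  2 → bin 1  [load 4/11]
  9 → bin 2 (new)  [load 9/11]
  1 → bin 2  [load 10/11]
  6 → bin 1  [load 10/11]
  7 → bin 3 (new)  [load 7/11]
  6 → bin 4 (new)  [load 6/11]
  9 → bin 5 (new)  [load 9/11]
  9 → bin 6 (new)  [load 9/11]
  1 → bin 1  [load 11/11]
  1 → bin 2  [load 11/11]
6 bins opened.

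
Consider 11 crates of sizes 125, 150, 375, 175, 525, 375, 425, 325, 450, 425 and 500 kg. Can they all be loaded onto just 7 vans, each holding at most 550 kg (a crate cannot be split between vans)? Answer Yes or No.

No

Total = 3850 kg; ⌈3850/550⌉ = 7.
8 crates each exceed half the capacity and cannot share a van, forcing at least 8 vans.
At least 8 vans are required, but only 7 are allowed.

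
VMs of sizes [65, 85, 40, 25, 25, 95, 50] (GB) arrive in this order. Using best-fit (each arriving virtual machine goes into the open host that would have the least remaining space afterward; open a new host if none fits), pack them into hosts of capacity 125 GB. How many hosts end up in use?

4

  65 → host 1 (new)  [load 65/125]
  85 → host 2 (new)  [load 85/125]
  40 → host 2  [load 125/125]
  25 → host 1  [load 90/125]
  25 → host 1  [load 115/125]
  95 → host 3 (new)  [load 95/125]
  50 → host 4 (new)  [load 50/125]
4 hosts opened.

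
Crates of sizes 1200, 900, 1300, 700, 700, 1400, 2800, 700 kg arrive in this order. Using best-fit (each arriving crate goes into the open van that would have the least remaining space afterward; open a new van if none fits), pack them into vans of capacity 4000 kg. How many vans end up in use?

3

  1200 → van 1 (new)  [load 1200/4000]
  900 → van 1  [load 2100/4000]
  1300 → van 1  [load 3400/4000]
  700 → van 2 (new)  [load 700/4000]
  700 → van 2  [load 1400/4000]
  1400 → van 2  [load 2800/4000]
  2800 → van 3 (new)  [load 2800/4000]
  700 → van 2  [load 3500/4000]
3 vans opened.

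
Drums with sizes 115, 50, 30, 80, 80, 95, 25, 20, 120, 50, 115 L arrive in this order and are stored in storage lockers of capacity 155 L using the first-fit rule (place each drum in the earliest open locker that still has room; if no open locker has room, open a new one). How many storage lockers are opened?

  115 → locker 1 (new)  [load 115/155]
  50 → locker 2 (new)  [load 50/155]
  30 → locker 1  [load 145/155]
  80 → locker 2  [load 130/155]
  80 → locker 3 (new)  [load 80/155]
  95 → locker 4 (new)  [load 95/155]
  25 → locker 2  [load 155/155]
  20 → locker 3  [load 100/155]
  120 → locker 5 (new)  [load 120/155]
  50 → locker 3  [load 150/155]
  115 → locker 6 (new)  [load 115/155]
6 storage lockers opened.

6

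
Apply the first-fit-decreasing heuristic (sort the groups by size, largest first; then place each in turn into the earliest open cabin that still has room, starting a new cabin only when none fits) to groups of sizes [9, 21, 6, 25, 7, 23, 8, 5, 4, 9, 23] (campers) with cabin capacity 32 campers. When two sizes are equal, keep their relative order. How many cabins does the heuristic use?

Sorted descending: 25, 23, 23, 21, 9, 9, 8, 7, 6, 5, 4.
  25 → cabin 1 (new)  [load 25/32]
  23 → cabin 2 (new)  [load 23/32]
  23 → cabin 3 (new)  [load 23/32]
  21 → cabin 4 (new)  [load 21/32]
  9 → cabin 2  [load 32/32]
  9 → cabin 3  [load 32/32]
  8 → cabin 4  [load 29/32]
  7 → cabin 1  [load 32/32]
  6 → cabin 5 (new)  [load 6/32]
  5 → cabin 5  [load 11/32]
  4 → cabin 5  [load 15/32]
5 cabins opened.

5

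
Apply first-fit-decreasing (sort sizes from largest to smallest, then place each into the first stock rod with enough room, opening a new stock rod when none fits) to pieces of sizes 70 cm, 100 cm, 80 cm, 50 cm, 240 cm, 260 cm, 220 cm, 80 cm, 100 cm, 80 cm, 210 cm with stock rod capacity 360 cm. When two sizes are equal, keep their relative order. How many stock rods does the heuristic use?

5

Sorted descending: 260, 240, 220, 210, 100, 100, 80, 80, 80, 70, 50.
  260 → stock rod 1 (new)  [load 260/360]
  240 → stock rod 2 (new)  [load 240/360]
  220 → stock rod 3 (new)  [load 220/360]
  210 → stock rod 4 (new)  [load 210/360]
  100 → stock rod 1  [load 360/360]
  100 → stock rod 2  [load 340/360]
  80 → stock rod 3  [load 300/360]
  80 → stock rod 4  [load 290/360]
  80 → stock rod 5 (new)  [load 80/360]
  70 → stock rod 4  [load 360/360]
  50 → stock rod 3  [load 350/360]
5 stock rods opened.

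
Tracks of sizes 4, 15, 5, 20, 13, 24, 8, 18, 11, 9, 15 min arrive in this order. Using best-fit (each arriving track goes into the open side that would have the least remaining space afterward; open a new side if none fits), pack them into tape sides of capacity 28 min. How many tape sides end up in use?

  4 → side 1 (new)  [load 4/28]
  15 → side 1  [load 19/28]
  5 → side 1  [load 24/28]
  20 → side 2 (new)  [load 20/28]
  13 → side 3 (new)  [load 13/28]
  24 → side 4 (new)  [load 24/28]
  8 → side 2  [load 28/28]
  18 → side 5 (new)  [load 18/28]
  11 → side 3  [load 24/28]
  9 → side 5  [load 27/28]
  15 → side 6 (new)  [load 15/28]
6 tape sides opened.

6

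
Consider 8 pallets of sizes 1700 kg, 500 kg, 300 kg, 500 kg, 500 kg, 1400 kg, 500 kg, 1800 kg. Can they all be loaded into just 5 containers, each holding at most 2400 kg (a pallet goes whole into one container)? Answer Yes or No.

Yes

A valid assignment using 4 containers:
  container 1: 1800 + 500 = 2300
  container 2: 1700 + 500 = 2200
  container 3: 1400 + 500 + 500 = 2400
  container 4: 300 = 300
That uses only 4 ≤ 5, so 5 containers are enough.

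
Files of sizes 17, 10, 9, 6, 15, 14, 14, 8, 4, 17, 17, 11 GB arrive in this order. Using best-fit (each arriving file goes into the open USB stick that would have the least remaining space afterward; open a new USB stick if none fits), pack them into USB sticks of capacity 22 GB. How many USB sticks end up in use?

8

  17 → USB stick 1 (new)  [load 17/22]
  10 → USB stick 2 (new)  [load 10/22]
  9 → USB stick 2  [load 19/22]
  6 → USB stick 3 (new)  [load 6/22]
  15 → USB stick 3  [load 21/22]
  14 → USB stick 4 (new)  [load 14/22]
  14 → USB stick 5 (new)  [load 14/22]
  8 → USB stick 4  [load 22/22]
  4 → USB stick 1  [load 21/22]
  17 → USB stick 6 (new)  [load 17/22]
  17 → USB stick 7 (new)  [load 17/22]
  11 → USB stick 8 (new)  [load 11/22]
8 USB sticks opened.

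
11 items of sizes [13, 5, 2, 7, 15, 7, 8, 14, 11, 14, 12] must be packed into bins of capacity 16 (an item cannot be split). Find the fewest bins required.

Total = 15 + 14 + 14 + 13 + 12 + 11 + 8 + 7 + 7 + 5 + 2 = 108.
Lower bound: ⌈108/16⌉ = 7 bins.
A packing using 8 bins:
  bin 1: 15 = 15
  bin 2: 14 + 2 = 16
  bin 3: 14 = 14
  bin 4: 13 = 13
  bin 5: 12 = 12
  bin 6: 11 + 5 = 16
  bin 7: 8 + 7 = 15
  bin 8: 7 = 7
No arrangement into 7 bins stays within capacity, so 8 is optimal.

8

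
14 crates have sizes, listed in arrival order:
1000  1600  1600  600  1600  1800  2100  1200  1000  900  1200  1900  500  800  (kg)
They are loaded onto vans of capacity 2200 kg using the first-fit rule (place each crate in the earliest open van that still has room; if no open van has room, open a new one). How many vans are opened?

  1000 → van 1 (new)  [load 1000/2200]
  1600 → van 2 (new)  [load 1600/2200]
  1600 → van 3 (new)  [load 1600/2200]
  600 → van 1  [load 1600/2200]
  1600 → van 4 (new)  [load 1600/2200]
  1800 → van 5 (new)  [load 1800/2200]
  2100 → van 6 (new)  [load 2100/2200]
  1200 → van 7 (new)  [load 1200/2200]
  1000 → van 7  [load 2200/2200]
  900 → van 8 (new)  [load 900/2200]
  1200 → van 8  [load 2100/2200]
  1900 → van 9 (new)  [load 1900/2200]
  500 → van 1  [load 2100/2200]
  800 → van 10 (new)  [load 800/2200]
10 vans opened.

10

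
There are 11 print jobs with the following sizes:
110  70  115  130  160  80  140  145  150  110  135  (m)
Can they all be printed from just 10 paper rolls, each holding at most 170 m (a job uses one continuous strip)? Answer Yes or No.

Yes

A valid assignment using 10 paper rolls:
  roll 1: 160 = 160
  roll 2: 150 = 150
  roll 3: 145 = 145
  roll 4: 140 = 140
  roll 5: 135 = 135
  roll 6: 130 = 130
  roll 7: 115 = 115
  roll 8: 110 = 110
  roll 9: 110 = 110
  roll 10: 80 + 70 = 150
Every load is within 170 m, so 10 paper rolls suffice.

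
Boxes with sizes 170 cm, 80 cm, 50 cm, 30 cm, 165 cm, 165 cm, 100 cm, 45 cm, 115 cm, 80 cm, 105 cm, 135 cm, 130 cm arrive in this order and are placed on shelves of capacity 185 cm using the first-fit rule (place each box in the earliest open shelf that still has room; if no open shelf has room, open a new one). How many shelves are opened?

9

  170 → shelf 1 (new)  [load 170/185]
  80 → shelf 2 (new)  [load 80/185]
  50 → shelf 2  [load 130/185]
  30 → shelf 2  [load 160/185]
  165 → shelf 3 (new)  [load 165/185]
  165 → shelf 4 (new)  [load 165/185]
  100 → shelf 5 (new)  [load 100/185]
  45 → shelf 5  [load 145/185]
  115 → shelf 6 (new)  [load 115/185]
  80 → shelf 7 (new)  [load 80/185]
  105 → shelf 7  [load 185/185]
  135 → shelf 8 (new)  [load 135/185]
  130 → shelf 9 (new)  [load 130/185]
9 shelves opened.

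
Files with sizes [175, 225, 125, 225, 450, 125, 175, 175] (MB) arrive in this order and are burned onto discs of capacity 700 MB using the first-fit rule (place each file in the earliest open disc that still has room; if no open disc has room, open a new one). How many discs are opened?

  175 → disc 1 (new)  [load 175/700]
  225 → disc 1  [load 400/700]
  125 → disc 1  [load 525/700]
  225 → disc 2 (new)  [load 225/700]
  450 → disc 2  [load 675/700]
  125 → disc 1  [load 650/700]
  175 → disc 3 (new)  [load 175/700]
  175 → disc 3  [load 350/700]
3 discs opened.

3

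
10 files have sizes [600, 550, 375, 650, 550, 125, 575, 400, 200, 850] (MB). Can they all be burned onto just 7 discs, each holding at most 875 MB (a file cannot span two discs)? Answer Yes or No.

A valid assignment using 7 discs:
  disc 1: 850 = 850
  disc 2: 650 + 200 = 850
  disc 3: 600 + 125 = 725
  disc 4: 575 = 575
  disc 5: 550 = 550
  disc 6: 550 = 550
  disc 7: 400 + 375 = 775
Every load is within 875 MB, so 7 discs suffice.

Yes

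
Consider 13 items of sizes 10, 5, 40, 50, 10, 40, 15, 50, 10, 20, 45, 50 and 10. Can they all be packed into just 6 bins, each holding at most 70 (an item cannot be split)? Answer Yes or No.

Yes

A valid assignment using 6 bins:
  bin 1: 50 + 20 = 70
  bin 2: 50 + 15 + 5 = 70
  bin 3: 50 + 10 + 10 = 70
  bin 4: 45 + 10 + 10 = 65
  bin 5: 40 = 40
  bin 6: 40 = 40
Every load is within 70, so 6 bins suffice.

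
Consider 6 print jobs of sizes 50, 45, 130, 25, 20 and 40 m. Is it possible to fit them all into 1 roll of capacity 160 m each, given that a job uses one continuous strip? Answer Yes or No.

No

Total = 310 m; ⌈310/160⌉ = 2.
At least 2 paper rolls are required, but only 1 is allowed.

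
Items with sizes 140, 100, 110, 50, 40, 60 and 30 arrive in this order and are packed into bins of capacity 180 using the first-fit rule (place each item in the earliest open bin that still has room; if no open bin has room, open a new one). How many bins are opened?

  140 → bin 1 (new)  [load 140/180]
  100 → bin 2 (new)  [load 100/180]
  110 → bin 3 (new)  [load 110/180]
  50 → bin 2  [load 150/180]
  40 → bin 1  [load 180/180]
  60 → bin 3  [load 170/180]
  30 → bin 2  [load 180/180]
3 bins opened.

3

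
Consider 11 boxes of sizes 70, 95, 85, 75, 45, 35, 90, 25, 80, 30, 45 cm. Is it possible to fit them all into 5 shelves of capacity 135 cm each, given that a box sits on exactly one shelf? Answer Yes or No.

No

Total = 675 cm; ⌈675/135⌉ = 5.
6 boxes each exceed half the capacity and cannot share a shelf, forcing at least 6 shelves.
At least 6 shelves are required, but only 5 are allowed.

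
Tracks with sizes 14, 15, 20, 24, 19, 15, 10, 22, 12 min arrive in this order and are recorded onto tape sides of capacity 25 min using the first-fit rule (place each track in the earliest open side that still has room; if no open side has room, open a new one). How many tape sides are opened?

8

  14 → side 1 (new)  [load 14/25]
  15 → side 2 (new)  [load 15/25]
  20 → side 3 (new)  [load 20/25]
  24 → side 4 (new)  [load 24/25]
  19 → side 5 (new)  [load 19/25]
  15 → side 6 (new)  [load 15/25]
  10 → side 1  [load 24/25]
  22 → side 7 (new)  [load 22/25]
  12 → side 8 (new)  [load 12/25]
8 tape sides opened.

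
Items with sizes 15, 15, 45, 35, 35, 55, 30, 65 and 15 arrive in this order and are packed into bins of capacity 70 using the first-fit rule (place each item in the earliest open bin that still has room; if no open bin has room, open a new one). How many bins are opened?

  15 → bin 1 (new)  [load 15/70]
  15 → bin 1  [load 30/70]
  45 → bin 2 (new)  [load 45/70]
  35 → bin 1  [load 65/70]
  35 → bin 3 (new)  [load 35/70]
  55 → bin 4 (new)  [load 55/70]
  30 → bin 3  [load 65/70]
  65 → bin 5 (new)  [load 65/70]
  15 → bin 2  [load 60/70]
5 bins opened.

5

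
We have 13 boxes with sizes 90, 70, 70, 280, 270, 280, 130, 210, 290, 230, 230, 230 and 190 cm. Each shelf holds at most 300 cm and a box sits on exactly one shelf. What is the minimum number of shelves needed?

Total = 290 + 280 + 280 + 270 + 230 + 230 + 230 + 210 + 190 + 130 + 90 + 70 + 70 = 2570 cm.
Lower bound: ⌈2570/300⌉ = 9 shelves.
A packing using 10 shelves:
  shelf 1: 290 = 290
  shelf 2: 280 = 280
  shelf 3: 280 = 280
  shelf 4: 270 = 270
  shelf 5: 230 + 70 = 300
  shelf 6: 230 + 70 = 300
  shelf 7: 230 = 230
  shelf 8: 210 + 90 = 300
  shelf 9: 190 = 190
  shelf 10: 130 = 130
No arrangement into 9 shelves stays within capacity, so 10 is optimal.

10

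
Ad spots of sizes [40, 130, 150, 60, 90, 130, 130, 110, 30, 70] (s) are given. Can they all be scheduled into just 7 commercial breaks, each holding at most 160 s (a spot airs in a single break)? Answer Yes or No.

A valid assignment using 7 commercial breaks:
  break 1: 150 = 150
  break 2: 130 + 30 = 160
  break 3: 130 = 130
  break 4: 130 = 130
  break 5: 110 + 40 = 150
  break 6: 90 + 70 = 160
  break 7: 60 = 60
Every load is within 160 s, so 7 commercial breaks suffice.

Yes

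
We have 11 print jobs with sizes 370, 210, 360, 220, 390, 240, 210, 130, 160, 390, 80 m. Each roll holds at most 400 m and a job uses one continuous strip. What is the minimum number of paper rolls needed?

Total = 390 + 390 + 370 + 360 + 240 + 220 + 210 + 210 + 160 + 130 + 80 = 2760 m.
Lower bound: ⌈2760/400⌉ = 7 paper rolls.
Also, 8 print jobs each exceed 200 m, and no two of those can share a roll, so at least 8 paper rolls are needed.
A packing using 8 paper rolls:
  roll 1: 390 = 390
  roll 2: 390 = 390
  roll 3: 370 = 370
  roll 4: 360 = 360
  roll 5: 240 + 160 = 400
  roll 6: 220 + 130 = 350
  roll 7: 210 + 80 = 290
  roll 8: 210 = 210
This matches the lower bound, so 8 is optimal.

8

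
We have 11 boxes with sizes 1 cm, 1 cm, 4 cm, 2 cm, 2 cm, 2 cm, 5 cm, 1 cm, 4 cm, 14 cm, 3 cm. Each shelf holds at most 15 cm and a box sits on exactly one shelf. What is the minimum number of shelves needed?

Total = 14 + 5 + 4 + 4 + 3 + 2 + 2 + 2 + 1 + 1 + 1 = 39 cm.
Lower bound: ⌈39/15⌉ = 3 shelves.
A packing using 3 shelves:
  shelf 1: 14 + 1 = 15
  shelf 2: 5 + 4 + 4 + 2 = 15
  shelf 3: 3 + 2 + 2 + 1 + 1 = 9
This matches the lower bound, so 3 is optimal.

3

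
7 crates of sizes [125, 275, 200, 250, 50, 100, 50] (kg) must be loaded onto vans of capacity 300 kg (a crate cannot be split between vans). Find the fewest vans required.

4

Total = 275 + 250 + 200 + 125 + 100 + 50 + 50 = 1050 kg.
Lower bound: ⌈1050/300⌉ = 4 vans.
A packing using 4 vans:
  van 1: 275 = 275
  van 2: 250 + 50 = 300
  van 3: 200 + 100 = 300
  van 4: 125 + 50 = 175
This matches the lower bound, so 4 is optimal.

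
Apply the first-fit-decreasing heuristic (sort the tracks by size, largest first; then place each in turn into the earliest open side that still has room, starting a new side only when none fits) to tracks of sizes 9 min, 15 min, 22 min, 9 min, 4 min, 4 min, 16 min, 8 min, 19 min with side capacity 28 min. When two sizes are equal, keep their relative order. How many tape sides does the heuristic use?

Sorted descending: 22, 19, 16, 15, 9, 9, 8, 4, 4.
  22 → side 1 (new)  [load 22/28]
  19 → side 2 (new)  [load 19/28]
  16 → side 3 (new)  [load 16/28]
  15 → side 4 (new)  [load 15/28]
  9 → side 2  [load 28/28]
  9 → side 3  [load 25/28]
  8 → side 4  [load 23/28]
  4 → side 1  [load 26/28]
  4 → side 4  [load 27/28]
4 tape sides opened.

4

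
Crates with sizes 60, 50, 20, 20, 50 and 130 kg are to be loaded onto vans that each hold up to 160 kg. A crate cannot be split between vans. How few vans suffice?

Total = 130 + 60 + 50 + 50 + 20 + 20 = 330 kg.
Lower bound: ⌈330/160⌉ = 3 vans.
A packing using 3 vans:
  van 1: 130 + 20 = 150
  van 2: 60 + 50 + 50 = 160
  van 3: 20 = 20
This matches the lower bound, so 3 is optimal.

3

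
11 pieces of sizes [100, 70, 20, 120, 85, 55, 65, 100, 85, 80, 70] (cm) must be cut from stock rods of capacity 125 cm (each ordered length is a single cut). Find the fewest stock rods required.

9

Total = 120 + 100 + 100 + 85 + 85 + 80 + 70 + 70 + 65 + 55 + 20 = 850 cm.
Lower bound: ⌈850/125⌉ = 7 stock rods.
Also, 9 pieces each exceed 125/2 cm, and no two of those can share a stock rod, so at least 9 stock rods are needed.
A packing using 9 stock rods:
  stock rod 1: 120 = 120
  stock rod 2: 100 + 20 = 120
  stock rod 3: 100 = 100
  stock rod 4: 85 = 85
  stock rod 5: 85 = 85
  stock rod 6: 80 = 80
  stock rod 7: 70 + 55 = 125
  stock rod 8: 70 = 70
  stock rod 9: 65 = 65
This matches the lower bound, so 9 is optimal.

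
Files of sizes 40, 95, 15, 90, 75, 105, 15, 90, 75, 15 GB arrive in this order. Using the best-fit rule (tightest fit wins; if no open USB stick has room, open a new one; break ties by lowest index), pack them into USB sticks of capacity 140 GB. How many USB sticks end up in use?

  40 → USB stick 1 (new)  [load 40/140]
  95 → USB stick 1  [load 135/140]
  15 → USB stick 2 (new)  [load 15/140]
  90 → USB stick 2  [load 105/140]
  75 → USB stick 3 (new)  [load 75/140]
  105 → USB stick 4 (new)  [load 105/140]
  15 → USB stick 2  [load 120/140]
  90 → USB stick 5 (new)  [load 90/140]
  75 → USB stick 6 (new)  [load 75/140]
  15 → USB stick 2  [load 135/140]
6 USB sticks opened.

6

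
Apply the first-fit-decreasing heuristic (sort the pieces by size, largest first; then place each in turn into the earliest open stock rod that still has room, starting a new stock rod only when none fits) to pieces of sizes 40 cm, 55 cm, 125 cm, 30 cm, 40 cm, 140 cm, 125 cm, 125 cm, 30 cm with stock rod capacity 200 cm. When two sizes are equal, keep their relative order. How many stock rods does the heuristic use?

Sorted descending: 140, 125, 125, 125, 55, 40, 40, 30, 30.
  140 → stock rod 1 (new)  [load 140/200]
  125 → stock rod 2 (new)  [load 125/200]
  125 → stock rod 3 (new)  [load 125/200]
  125 → stock rod 4 (new)  [load 125/200]
  55 → stock rod 1  [load 195/200]
  40 → stock rod 2  [load 165/200]
  40 → stock rod 3  [load 165/200]
  30 → stock rod 2  [load 195/200]
  30 → stock rod 3  [load 195/200]
4 stock rods opened.

4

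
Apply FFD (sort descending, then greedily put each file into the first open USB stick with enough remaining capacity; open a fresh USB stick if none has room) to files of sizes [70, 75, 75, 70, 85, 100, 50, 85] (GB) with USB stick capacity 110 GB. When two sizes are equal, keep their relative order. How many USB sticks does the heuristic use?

Sorted descending: 100, 85, 85, 75, 75, 70, 70, 50.
  100 → USB stick 1 (new)  [load 100/110]
  85 → USB stick 2 (new)  [load 85/110]
  85 → USB stick 3 (new)  [load 85/110]
  75 → USB stick 4 (new)  [load 75/110]
  75 → USB stick 5 (new)  [load 75/110]
  70 → USB stick 6 (new)  [load 70/110]
  70 → USB stick 7 (new)  [load 70/110]
  50 → USB stick 8 (new)  [load 50/110]
8 USB sticks opened.

8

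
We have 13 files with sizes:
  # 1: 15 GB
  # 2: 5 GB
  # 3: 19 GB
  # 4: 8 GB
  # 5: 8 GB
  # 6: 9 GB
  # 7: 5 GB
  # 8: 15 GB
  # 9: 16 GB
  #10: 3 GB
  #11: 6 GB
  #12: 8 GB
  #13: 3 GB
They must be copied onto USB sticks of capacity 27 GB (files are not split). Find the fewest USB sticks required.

5

Total = 19 + 16 + 15 + 15 + 9 + 8 + 8 + 8 + 6 + 5 + 5 + 3 + 3 = 120 GB.
Lower bound: ⌈120/27⌉ = 5 USB sticks.
A packing using 5 USB sticks:
  USB stick 1: 19 + 8 = 27
  USB stick 2: 16 + 9 = 25
  USB stick 3: 15 + 8 + 3 = 26
  USB stick 4: 15 + 8 + 3 = 26
  USB stick 5: 6 + 5 + 5 = 16
This matches the lower bound, so 5 is optimal.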